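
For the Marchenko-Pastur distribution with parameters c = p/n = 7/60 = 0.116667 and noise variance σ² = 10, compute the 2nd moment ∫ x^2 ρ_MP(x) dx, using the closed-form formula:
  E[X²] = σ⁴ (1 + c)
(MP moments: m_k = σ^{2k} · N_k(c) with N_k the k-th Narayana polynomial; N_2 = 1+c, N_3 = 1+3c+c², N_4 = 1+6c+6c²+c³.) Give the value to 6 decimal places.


E[X²] = σ⁴ (1 + c) (second MP moment). With σ² = 10 (so σ⁴ = 100) and c = 7/60 = 0.116667: E[X²] = 100 · (1 + 0.116667) = 100 · 1.116667.

So E[X^2] = 111.666667.


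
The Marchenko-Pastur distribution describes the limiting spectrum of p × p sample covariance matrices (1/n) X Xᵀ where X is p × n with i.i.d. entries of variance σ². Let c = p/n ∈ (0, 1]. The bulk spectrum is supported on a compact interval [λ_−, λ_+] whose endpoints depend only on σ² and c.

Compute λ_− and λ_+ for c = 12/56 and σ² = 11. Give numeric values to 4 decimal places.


c = 12/56 = 0.214286; √c = 0.462910.
λ_− = σ² (1 − √c)² = 11 · (1 − 0.462910)² = 11 · (0.537090)² = 3.173122.
λ_+ = σ² (1 + √c)² = 11 · (1 + 0.462910)² = 11 · (1.462910)² = 23.541164.

Rounded to 4 decimal places: λ_− ≈ 3.1731, λ_+ ≈ 23.5412.


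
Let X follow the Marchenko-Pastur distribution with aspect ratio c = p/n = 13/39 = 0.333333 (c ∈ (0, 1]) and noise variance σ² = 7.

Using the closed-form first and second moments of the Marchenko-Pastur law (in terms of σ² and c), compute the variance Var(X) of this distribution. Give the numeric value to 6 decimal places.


Recall the MP moments m_1 = E[X] = σ² and m_2 = E[X²] = σ⁴ (1 + c).
m_1 = E[X] = σ² = 7, so m_1² = 49.
m_2 = E[X²] = σ⁴ (1 + c) = 49 · (1 + 0.333333) = 49 · 1.333333 = 65.333333.
(Note m_2 − m_1² simplifies to c · σ⁴ = 0.333333 · 49.)

Var(X) = m_2 − m_1² = 65.333333 − 49 = 16.333333.


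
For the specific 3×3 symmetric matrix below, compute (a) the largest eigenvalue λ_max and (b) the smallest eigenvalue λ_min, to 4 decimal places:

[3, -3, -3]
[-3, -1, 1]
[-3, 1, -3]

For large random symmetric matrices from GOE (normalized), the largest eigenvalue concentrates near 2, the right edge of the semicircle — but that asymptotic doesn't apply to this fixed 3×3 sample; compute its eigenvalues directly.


Since M is real symmetric, all three eigenvalues are real; they are the roots of det(λI − M) = λ³ − (tr M) λ² + s λ − det M, where s is the sum of the principal 2×2 minors.
tr M = 3 + (-1) + (-3) = -1.
s = (3·(-1) − (-3)²) + (3·(-3) − (-3)²) + ((-1)·(-3) − 1²) = -12 + (-18) + 2 = -28.
det M (expand along row 1) = 3·2 − (-3)·12 + (-3)·(-6) = 60.
Characteristic polynomial: λ³ + λ² − 28λ − 60 = 0.
Substitute λ = y + (tr M)/3 = y − 0.333333 to remove the quadratic term: y³ + p·y + q = 0 with p = s − (tr M)²/3 = -28.333333 and q = −2(tr M)³/27 + (tr M)·s/3 − det M = -50.592593.
Three real roots ⇒ use the trigonometric (Viète) form: r = 2√(−p/3) = 6.146363, φ = arccos(3q/(p·r)) = arccos(0.871550) = 0.512442 rad.
y_k = r·cos(φ/3 − 2πk/3) for k = 0, 1, 2 gives y = 6.056913, -2.123646, -3.933268.
λ_k = y_k − 0.333333 gives λ = 5.7236, -2.4570, -4.2666 (check: the sum is -1.0000 = tr M).

Hence λ_max = 5.7236 and λ_min = -4.2666.


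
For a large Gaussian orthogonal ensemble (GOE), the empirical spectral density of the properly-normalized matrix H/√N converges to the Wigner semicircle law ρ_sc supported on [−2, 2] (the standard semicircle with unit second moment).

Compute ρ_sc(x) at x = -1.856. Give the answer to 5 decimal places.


ρ_sc(x) = (1/(2π)) √(4 − x²). With x = -1.856:
  4 − x² = 4 − (-1.856)² = 4 − 3.444736 = 0.555264.
  √(4 − x²) = 0.745160.
  1/(2π) = 0.159155.
  ρ_sc(-1.856) = 0.159155 · 0.745160 = 0.118596.

Rounded to 5 decimal places: ρ_sc(-1.856) ≈ 0.11860.


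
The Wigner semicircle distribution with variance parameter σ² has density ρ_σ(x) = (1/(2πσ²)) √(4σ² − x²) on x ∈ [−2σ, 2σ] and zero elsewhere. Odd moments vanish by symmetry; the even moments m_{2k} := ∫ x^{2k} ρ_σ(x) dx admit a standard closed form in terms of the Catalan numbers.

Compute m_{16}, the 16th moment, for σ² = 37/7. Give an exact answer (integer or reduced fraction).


By the scaled semicircle moment identity, m_{2k} = σ^{2k} · C_k with k = 8.
C_8 = (1/(k+1)) · C(2k, k) = (1/9) · C(16, 8) = (1/9) · 12870 = 1430.
σ^{2k} = (σ²)^k = (37/7)^8 = 3512479453921/5764801.

Therefore m_{16} = σ^{16} · C_8 = (3512479453921/5764801) · 1430 = 5022845619107030/5764801.


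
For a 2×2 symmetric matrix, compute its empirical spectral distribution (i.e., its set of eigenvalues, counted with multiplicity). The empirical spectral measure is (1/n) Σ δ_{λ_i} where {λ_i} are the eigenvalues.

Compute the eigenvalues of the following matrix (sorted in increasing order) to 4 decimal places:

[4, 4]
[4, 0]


Since M is real symmetric, both eigenvalues are real; they are the roots of det(λI − M) = λ² − (tr M) λ + det M.
tr M = 4 + 0 = 4.
det M = 4·0 − 4² = 0 − 16 = -16.
Characteristic polynomial: λ² − 4λ − 16 = 0.
Discriminant Δ = (tr M)² − 4·det M = 16 − (-64) = 80; √Δ = 8.944272.
λ = (tr M ± √Δ)/2 = (4 ± 8.944272)/2, giving (tr M − √Δ)/2 = -2.4721 and (tr M + √Δ)/2 = 6.4721.

Eigenvalues sorted in increasing order: [-2.4721, 6.4721].


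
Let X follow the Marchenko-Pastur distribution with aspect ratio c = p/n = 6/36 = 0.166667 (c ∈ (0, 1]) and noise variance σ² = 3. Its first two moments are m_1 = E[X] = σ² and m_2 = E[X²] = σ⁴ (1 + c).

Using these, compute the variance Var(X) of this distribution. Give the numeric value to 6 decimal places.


m_1 = E[X] = σ² = 3, so m_1² = 9.
m_2 = E[X²] = σ⁴ (1 + c) = 9 · (1 + 0.166667) = 9 · 1.166667 = 10.500000.
(Note m_2 − m_1² simplifies to c · σ⁴ = 0.166667 · 9.)

Var(X) = m_2 − m_1² = 10.500000 − 9 = 1.500000.


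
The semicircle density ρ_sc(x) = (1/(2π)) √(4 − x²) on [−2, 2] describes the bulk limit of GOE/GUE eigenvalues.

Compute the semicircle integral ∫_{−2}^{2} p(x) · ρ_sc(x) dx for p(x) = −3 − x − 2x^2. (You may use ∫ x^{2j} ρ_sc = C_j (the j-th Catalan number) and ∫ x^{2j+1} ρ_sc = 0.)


Write p(x) = Σ a_i x^i, split into monomials and integrate each against ρ_sc separately.
Using ∫ x^{2j} ρ_sc = C_j = (1/(j+1)) C(2j, j) (Catalan numbers) and ∫ x^{2j+1} ρ_sc = 0 (odd monomials vanish by symmetry):
  i = 0 (even): a_0 · C_{0} = -3 · 1 = -3
  i = 1 (odd): ∫ x^1 ρ_sc = 0 (vanishes)
  i = 2 (even): a_2 · C_{1} = -2 · 1 = -2

Summing the contributions: ∫_{−2}^{2} p(x) ρ_sc(x) dx = (-3) + (-2) = -5.


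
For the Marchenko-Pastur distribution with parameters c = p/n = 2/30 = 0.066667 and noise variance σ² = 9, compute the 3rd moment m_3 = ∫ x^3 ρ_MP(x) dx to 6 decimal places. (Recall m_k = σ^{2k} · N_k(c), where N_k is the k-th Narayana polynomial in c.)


E[X³] = σ⁶ (1 + 3c + c²) (third MP moment). With σ² = 9 (so σ⁶ = 729) and c = 2/30 = 0.066667: E[X³] = 729 · (1 + 3·0.066667 + (0.066667)²) = 729 · 1.204444.

So E[X^3] = 878.040000.


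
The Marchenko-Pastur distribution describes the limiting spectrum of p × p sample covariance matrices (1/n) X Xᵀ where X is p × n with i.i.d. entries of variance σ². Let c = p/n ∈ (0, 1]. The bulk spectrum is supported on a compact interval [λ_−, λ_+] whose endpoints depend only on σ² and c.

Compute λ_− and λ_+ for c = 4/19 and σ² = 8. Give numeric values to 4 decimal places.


c = 4/19 = 0.210526; √c = 0.458831.
λ_− = σ² (1 − √c)² = 8 · (1 − 0.458831)² = 8 · (0.541169)² = 2.342907.
λ_+ = σ² (1 + √c)² = 8 · (1 + 0.458831)² = 8 · (1.458831)² = 17.025514.

Rounded to 4 decimal places: λ_− ≈ 2.3429, λ_+ ≈ 17.0255.


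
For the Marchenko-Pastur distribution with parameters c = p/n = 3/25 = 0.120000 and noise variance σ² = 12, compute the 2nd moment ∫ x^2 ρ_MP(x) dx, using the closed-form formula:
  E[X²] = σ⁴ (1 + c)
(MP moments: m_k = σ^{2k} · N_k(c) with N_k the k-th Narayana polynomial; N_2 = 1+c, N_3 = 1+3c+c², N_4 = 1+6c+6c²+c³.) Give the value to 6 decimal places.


E[X²] = σ⁴ (1 + c) (second MP moment). With σ² = 12 (so σ⁴ = 144) and c = 3/25 = 0.120000: E[X²] = 144 · (1 + 0.120000) = 144 · 1.120000.

So E[X^2] = 161.280000.


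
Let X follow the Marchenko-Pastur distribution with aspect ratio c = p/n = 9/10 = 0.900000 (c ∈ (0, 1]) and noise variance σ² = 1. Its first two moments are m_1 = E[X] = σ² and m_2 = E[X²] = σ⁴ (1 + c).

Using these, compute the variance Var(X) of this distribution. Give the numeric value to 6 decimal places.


m_1 = E[X] = σ² = 1, so m_1² = 1.
m_2 = E[X²] = σ⁴ (1 + c) = 1 · (1 + 0.900000) = 1 · 1.900000 = 1.900000.
(Note m_2 − m_1² simplifies to c · σ⁴ = 0.900000 · 1.)

Var(X) = m_2 − m_1² = 1.900000 − 1 = 0.900000.


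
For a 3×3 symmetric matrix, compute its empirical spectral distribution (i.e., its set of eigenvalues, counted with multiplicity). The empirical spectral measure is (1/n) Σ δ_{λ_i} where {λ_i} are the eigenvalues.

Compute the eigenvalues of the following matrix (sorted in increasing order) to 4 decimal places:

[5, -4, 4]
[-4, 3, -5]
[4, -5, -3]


Since M is real symmetric, all three eigenvalues are real; they are the roots of det(λI − M) = λ³ − (tr M) λ² + s λ − det M, where s is the sum of the principal 2×2 minors.
tr M = 5 + 3 + (-3) = 5.
s = (5·3 − (-4)²) + (5·(-3) − 4²) + (3·(-3) − (-5)²) = -1 + (-31) + (-34) = -66.
det M (expand along row 1) = 5·(-34) − (-4)·32 + 4·8 = -10.
Characteristic polynomial: λ³ − 5λ² − 66λ + 10 = 0.
Substitute λ = y + (tr M)/3 = y + 1.666667 to remove the quadratic term: y³ + p·y + q = 0 with p = s − (tr M)²/3 = -74.333333 and q = −2(tr M)³/27 + (tr M)·s/3 − det M = -109.259259.
Three real roots ⇒ use the trigonometric (Viète) form: r = 2√(−p/3) = 9.955456, φ = arccos(3q/(p·r)) = arccos(0.442930) = 1.111933 rad.
y_k = r·cos(φ/3 − 2πk/3) for k = 0, 1, 2 gives y = 9.279423, -1.516802, -7.762621.
λ_k = y_k + 1.666667 gives λ = 10.9461, 0.1499, -6.0960 (check: the sum is 5.0000 = tr M).

Eigenvalues sorted in increasing order: [-6.0960, 0.1499, 10.9461].


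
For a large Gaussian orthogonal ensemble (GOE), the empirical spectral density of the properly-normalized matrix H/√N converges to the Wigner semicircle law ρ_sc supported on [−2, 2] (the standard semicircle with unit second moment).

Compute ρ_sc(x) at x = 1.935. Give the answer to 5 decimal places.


ρ_sc(x) = (1/(2π)) √(4 − x²). With x = 1.935:
  4 − x² = 4 − (1.935)² = 4 − 3.744225 = 0.255775.
  √(4 − x²) = 0.505742.
  1/(2π) = 0.159155.
  ρ_sc(1.935) = 0.159155 · 0.505742 = 0.080491.

Rounded to 5 decimal places: ρ_sc(1.935) ≈ 0.08049.


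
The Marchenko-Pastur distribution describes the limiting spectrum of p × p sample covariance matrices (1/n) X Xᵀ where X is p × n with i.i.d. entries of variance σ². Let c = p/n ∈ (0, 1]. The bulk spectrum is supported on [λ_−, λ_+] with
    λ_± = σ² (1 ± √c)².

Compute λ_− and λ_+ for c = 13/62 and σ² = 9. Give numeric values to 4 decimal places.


c = 13/62 = 0.209677; √c = 0.457905.
λ_− = σ² (1 − √c)² = 9 · (1 − 0.457905)² = 9 · (0.542095)² = 2.644798.
λ_+ = σ² (1 + √c)² = 9 · (1 + 0.457905)² = 9 · (1.457905)² = 19.129395.

Rounded to 4 decimal places: λ_− ≈ 2.6448, λ_+ ≈ 19.1294.


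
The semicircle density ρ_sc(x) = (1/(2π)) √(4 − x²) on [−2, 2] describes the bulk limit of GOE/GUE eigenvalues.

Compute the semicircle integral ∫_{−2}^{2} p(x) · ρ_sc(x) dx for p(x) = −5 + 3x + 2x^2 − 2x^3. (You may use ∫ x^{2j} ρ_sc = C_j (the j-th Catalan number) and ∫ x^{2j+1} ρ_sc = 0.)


Write p(x) = Σ a_i x^i, split into monomials and integrate each against ρ_sc separately.
Using ∫ x^{2j} ρ_sc = C_j = (1/(j+1)) C(2j, j) (Catalan numbers) and ∫ x^{2j+1} ρ_sc = 0 (odd monomials vanish by symmetry):
  i = 0 (even): a_0 · C_{0} = -5 · 1 = -5
  i = 1 (odd): ∫ x^1 ρ_sc = 0 (vanishes)
  i = 2 (even): a_2 · C_{1} = 2 · 1 = 2
  i = 3 (odd): ∫ x^3 ρ_sc = 0 (vanishes)

Summing the contributions: ∫_{−2}^{2} p(x) ρ_sc(x) dx = (-5) + 2 = -3.


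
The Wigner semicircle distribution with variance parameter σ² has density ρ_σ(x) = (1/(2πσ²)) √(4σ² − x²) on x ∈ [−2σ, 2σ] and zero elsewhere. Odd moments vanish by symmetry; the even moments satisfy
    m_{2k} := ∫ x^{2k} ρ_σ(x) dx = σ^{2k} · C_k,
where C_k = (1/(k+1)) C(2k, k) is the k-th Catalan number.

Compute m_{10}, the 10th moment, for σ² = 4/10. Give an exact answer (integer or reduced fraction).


By the scaled semicircle moment identity, m_{2k} = σ^{2k} · C_k with k = 5.
C_5 = (1/(k+1)) · C(2k, k) = (1/6) · C(10, 5) = (1/6) · 252 = 42.
σ^{2k} = (σ²)^k = (4/10)^5 = 32/3125.

Therefore m_{10} = σ^{10} · C_5 = (32/3125) · 42 = 1344/3125.


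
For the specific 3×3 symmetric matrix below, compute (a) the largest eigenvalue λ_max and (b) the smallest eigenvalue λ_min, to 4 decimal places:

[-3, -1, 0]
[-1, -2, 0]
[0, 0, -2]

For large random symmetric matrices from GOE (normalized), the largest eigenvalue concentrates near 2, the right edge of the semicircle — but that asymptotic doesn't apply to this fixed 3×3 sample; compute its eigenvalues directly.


Since M is real symmetric, all three eigenvalues are real; they are the roots of det(λI − M) = λ³ − (tr M) λ² + s λ − det M, where s is the sum of the principal 2×2 minors.
tr M = -3 + (-2) + (-2) = -7.
s = ((-3)·(-2) − (-1)²) + ((-3)·(-2) − 0²) + ((-2)·(-2) − 0²) = 5 + 6 + 4 = 15.
det M (expand along row 1) = (-3)·4 − (-1)·2 + 0·0 = -10.
Characteristic polynomial: λ³ + 7λ² + 15λ + 10 = 0.
Substitute λ = y + (tr M)/3 = y − 2.333333 to remove the quadratic term: y³ + p·y + q = 0 with p = s − (tr M)²/3 = -1.333333 and q = −2(tr M)³/27 + (tr M)·s/3 − det M = 0.407407.
Three real roots ⇒ use the trigonometric (Viète) form: r = 2√(−p/3) = 1.333333, φ = arccos(3q/(p·r)) = arccos(-0.687500) = 2.328837 rad.
y_k = r·cos(φ/3 − 2πk/3) for k = 0, 1, 2 gives y = 0.951367, 0.333333, -1.284701.
λ_k = y_k − 2.333333 gives λ = -1.3820, -2.0000, -3.6180 (check: the sum is -7.0000 = tr M).

Hence λ_max = -1.3820 and λ_min = -3.6180.


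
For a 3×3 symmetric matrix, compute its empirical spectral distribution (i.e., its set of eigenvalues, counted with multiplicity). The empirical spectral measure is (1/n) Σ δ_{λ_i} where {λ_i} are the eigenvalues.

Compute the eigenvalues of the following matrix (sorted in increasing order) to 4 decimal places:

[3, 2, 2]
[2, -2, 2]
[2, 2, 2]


Since M is real symmetric, all three eigenvalues are real; they are the roots of det(λI − M) = λ³ − (tr M) λ² + s λ − det M, where s is the sum of the principal 2×2 minors.
tr M = 3 + (-2) + 2 = 3.
s = (3·(-2) − 2²) + (3·2 − 2²) + ((-2)·2 − 2²) = -10 + 2 + (-8) = -16.
det M (expand along row 1) = 3·(-8) − 2·0 + 2·8 = -8.
Characteristic polynomial: λ³ − 3λ² − 16λ + 8 = 0.
Substitute λ = y + (tr M)/3 = y + 1.000000 to remove the quadratic term: y³ + p·y + q = 0 with p = s − (tr M)²/3 = -19.000000 and q = −2(tr M)³/27 + (tr M)·s/3 − det M = -10.000000.
Three real roots ⇒ use the trigonometric (Viète) form: r = 2√(−p/3) = 5.033223, φ = arccos(3q/(p·r)) = arccos(0.313705) = 1.251704 rad.
y_k = r·cos(φ/3 − 2πk/3) for k = 0, 1, 2 gives y = 4.601438, -0.534346, -4.067092.
λ_k = y_k + 1.000000 gives λ = 5.6014, 0.4657, -3.0671 (check: the sum is 3.0000 = tr M).

Eigenvalues sorted in increasing order: [-3.0671, 0.4657, 5.6014].


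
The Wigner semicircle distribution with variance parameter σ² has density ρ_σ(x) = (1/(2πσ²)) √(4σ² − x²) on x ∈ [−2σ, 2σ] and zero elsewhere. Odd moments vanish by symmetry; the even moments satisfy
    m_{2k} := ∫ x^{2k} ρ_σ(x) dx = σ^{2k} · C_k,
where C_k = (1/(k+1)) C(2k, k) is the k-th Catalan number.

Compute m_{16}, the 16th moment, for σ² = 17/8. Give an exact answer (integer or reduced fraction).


By the scaled semicircle moment identity, m_{2k} = σ^{2k} · C_k with k = 8.
C_8 = (1/(k+1)) · C(2k, k) = (1/9) · C(16, 8) = (1/9) · 12870 = 1430.
σ^{2k} = (σ²)^k = (17/8)^8 = 6975757441/16777216.

Therefore m_{16} = σ^{16} · C_8 = (6975757441/16777216) · 1430 = 4987666570315/8388608.


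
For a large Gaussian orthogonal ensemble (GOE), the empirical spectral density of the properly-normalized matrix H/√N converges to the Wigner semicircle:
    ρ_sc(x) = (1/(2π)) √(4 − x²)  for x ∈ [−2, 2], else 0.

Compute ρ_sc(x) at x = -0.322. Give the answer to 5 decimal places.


ρ_sc(x) = (1/(2π)) √(4 − x²). With x = -0.322:
  4 − x² = 4 − (-0.322)² = 4 − 0.103684 = 3.896316.
  √(4 − x²) = 1.973909.
  1/(2π) = 0.159155.
  ρ_sc(-0.322) = 0.159155 · 1.973909 = 0.314157.

Rounded to 5 decimal places: ρ_sc(-0.322) ≈ 0.31416.


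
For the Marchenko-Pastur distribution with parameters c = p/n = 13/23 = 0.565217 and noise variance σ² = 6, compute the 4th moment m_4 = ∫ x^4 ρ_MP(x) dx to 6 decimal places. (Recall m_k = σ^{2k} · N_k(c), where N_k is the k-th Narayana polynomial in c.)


E[X⁴] = σ⁸ (1 + 6c + 6c² + c³) (fourth MP moment). With σ² = 6 (so σ⁸ = 1296) and c = 13/23 = 0.565217: E[X⁴] = 1296 · (1 + 6·0.565217 + 6·(0.565217)² + (0.565217)³) = 1296 · 6.488699.

So E[X^4] = 8409.353826.


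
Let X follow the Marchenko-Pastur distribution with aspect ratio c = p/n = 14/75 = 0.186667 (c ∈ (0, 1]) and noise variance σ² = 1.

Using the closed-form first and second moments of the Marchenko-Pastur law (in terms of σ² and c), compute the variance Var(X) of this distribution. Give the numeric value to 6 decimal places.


Recall the MP moments m_1 = E[X] = σ² and m_2 = E[X²] = σ⁴ (1 + c).
m_1 = E[X] = σ² = 1, so m_1² = 1.
m_2 = E[X²] = σ⁴ (1 + c) = 1 · (1 + 0.186667) = 1 · 1.186667 = 1.186667.
(Note m_2 − m_1² simplifies to c · σ⁴ = 0.186667 · 1.)

Var(X) = m_2 − m_1² = 1.186667 − 1 = 0.186667.


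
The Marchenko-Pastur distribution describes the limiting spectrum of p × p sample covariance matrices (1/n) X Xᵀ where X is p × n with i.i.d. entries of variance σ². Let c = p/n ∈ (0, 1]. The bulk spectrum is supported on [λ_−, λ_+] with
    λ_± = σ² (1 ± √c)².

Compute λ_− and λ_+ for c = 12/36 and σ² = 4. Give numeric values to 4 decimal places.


c = 12/36 = 0.333333; √c = 0.577350.
λ_− = σ² (1 − √c)² = 4 · (1 − 0.577350)² = 4 · (0.422650)² = 0.714531.
λ_+ = σ² (1 + √c)² = 4 · (1 + 0.577350)² = 4 · (1.577350)² = 9.952135.

Rounded to 4 decimal places: λ_− ≈ 0.7145, λ_+ ≈ 9.9521.


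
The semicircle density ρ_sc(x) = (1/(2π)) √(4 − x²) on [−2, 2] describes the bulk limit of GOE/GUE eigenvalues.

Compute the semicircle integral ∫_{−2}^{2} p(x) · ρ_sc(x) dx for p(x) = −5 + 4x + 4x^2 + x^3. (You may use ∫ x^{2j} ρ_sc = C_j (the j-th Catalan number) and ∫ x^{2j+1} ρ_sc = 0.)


Write p(x) = Σ a_i x^i, split into monomials and integrate each against ρ_sc separately.
Using ∫ x^{2j} ρ_sc = C_j = (1/(j+1)) C(2j, j) (Catalan numbers) and ∫ x^{2j+1} ρ_sc = 0 (odd monomials vanish by symmetry):
  i = 0 (even): a_0 · C_{0} = -5 · 1 = -5
  i = 1 (odd): ∫ x^1 ρ_sc = 0 (vanishes)
  i = 2 (even): a_2 · C_{1} = 4 · 1 = 4
  i = 3 (odd): ∫ x^3 ρ_sc = 0 (vanishes)

Summing the contributions: ∫_{−2}^{2} p(x) ρ_sc(x) dx = (-5) + 4 = -1.


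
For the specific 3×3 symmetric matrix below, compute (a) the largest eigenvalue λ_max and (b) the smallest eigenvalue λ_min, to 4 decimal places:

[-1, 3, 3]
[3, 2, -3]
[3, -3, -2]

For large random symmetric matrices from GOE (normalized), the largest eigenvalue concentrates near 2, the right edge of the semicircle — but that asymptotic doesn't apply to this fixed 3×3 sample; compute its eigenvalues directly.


Since M is real symmetric, all three eigenvalues are real; they are the roots of det(λI − M) = λ³ − (tr M) λ² + s λ − det M, where s is the sum of the principal 2×2 minors.
tr M = -1 + 2 + (-2) = -1.
s = ((-1)·2 − 3²) + ((-1)·(-2) − 3²) + (2·(-2) − (-3)²) = -11 + (-7) + (-13) = -31.
det M (expand along row 1) = (-1)·(-13) − 3·3 + 3·(-15) = -41.
Characteristic polynomial: λ³ + λ² − 31λ + 41 = 0.
Substitute λ = y + (tr M)/3 = y − 0.333333 to remove the quadratic term: y³ + p·y + q = 0 with p = s − (tr M)²/3 = -31.333333 and q = −2(tr M)³/27 + (tr M)·s/3 − det M = 51.407407.
Three real roots ⇒ use the trigonometric (Viète) form: r = 2√(−p/3) = 6.463573, φ = arccos(3q/(p·r)) = arccos(-0.761496) = 2.436415 rad.
y_k = r·cos(φ/3 − 2πk/3) for k = 0, 1, 2 gives y = 4.446604, 1.839225, -6.285828.
λ_k = y_k − 0.333333 gives λ = 4.1133, 1.5059, -6.6192 (check: the sum is -1.0000 = tr M).

Hence λ_max = 4.1133 and λ_min = -6.6192.


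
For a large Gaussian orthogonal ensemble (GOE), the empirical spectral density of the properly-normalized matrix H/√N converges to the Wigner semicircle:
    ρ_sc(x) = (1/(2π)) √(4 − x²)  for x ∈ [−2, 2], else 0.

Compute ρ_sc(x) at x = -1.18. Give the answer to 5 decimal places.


ρ_sc(x) = (1/(2π)) √(4 − x²). With x = -1.18:
  4 − x² = 4 − (-1.18)² = 4 − 1.392400 = 2.607600.
  √(4 − x²) = 1.614806.
  1/(2π) = 0.159155.
  ρ_sc(-1.18) = 0.159155 · 1.614806 = 0.257004.

Rounded to 5 decimal places: ρ_sc(-1.18) ≈ 0.25700.


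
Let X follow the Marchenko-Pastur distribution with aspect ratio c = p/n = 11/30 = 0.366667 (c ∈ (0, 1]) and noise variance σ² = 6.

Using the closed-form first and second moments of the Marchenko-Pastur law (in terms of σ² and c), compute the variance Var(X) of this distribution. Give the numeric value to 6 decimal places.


Recall the MP moments m_1 = E[X] = σ² and m_2 = E[X²] = σ⁴ (1 + c).
m_1 = E[X] = σ² = 6, so m_1² = 36.
m_2 = E[X²] = σ⁴ (1 + c) = 36 · (1 + 0.366667) = 36 · 1.366667 = 49.200000.
(Note m_2 − m_1² simplifies to c · σ⁴ = 0.366667 · 36.)

Var(X) = m_2 − m_1² = 49.200000 − 36 = 13.200000.


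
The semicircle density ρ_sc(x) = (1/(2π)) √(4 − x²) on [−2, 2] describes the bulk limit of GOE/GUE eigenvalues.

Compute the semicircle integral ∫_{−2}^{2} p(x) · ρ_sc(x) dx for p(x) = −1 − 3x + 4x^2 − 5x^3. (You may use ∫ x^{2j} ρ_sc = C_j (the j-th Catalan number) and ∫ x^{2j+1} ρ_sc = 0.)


Write p(x) = Σ a_i x^i, split into monomials and integrate each against ρ_sc separately.
Using ∫ x^{2j} ρ_sc = C_j = (1/(j+1)) C(2j, j) (Catalan numbers) and ∫ x^{2j+1} ρ_sc = 0 (odd monomials vanish by symmetry):
  i = 0 (even): a_0 · C_{0} = -1 · 1 = -1
  i = 1 (odd): ∫ x^1 ρ_sc = 0 (vanishes)
  i = 2 (even): a_2 · C_{1} = 4 · 1 = 4
  i = 3 (odd): ∫ x^3 ρ_sc = 0 (vanishes)

Summing the contributions: ∫_{−2}^{2} p(x) ρ_sc(x) dx = (-1) + 4 = 3.


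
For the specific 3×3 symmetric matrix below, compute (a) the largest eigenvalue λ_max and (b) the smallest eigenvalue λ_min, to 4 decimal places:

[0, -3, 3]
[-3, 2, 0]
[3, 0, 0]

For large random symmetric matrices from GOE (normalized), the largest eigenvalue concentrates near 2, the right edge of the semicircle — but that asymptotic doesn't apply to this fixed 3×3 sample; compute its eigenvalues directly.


Since M is real symmetric, all three eigenvalues are real; they are the roots of det(λI − M) = λ³ − (tr M) λ² + s λ − det M, where s is the sum of the principal 2×2 minors.
tr M = 0 + 2 + 0 = 2.
s = (0·2 − (-3)²) + (0·0 − 3²) + (2·0 − 0²) = -9 + (-9) + 0 = -18.
det M (expand along row 1) = 0·0 − (-3)·0 + 3·(-6) = -18.
Characteristic polynomial: λ³ − 2λ² − 18λ + 18 = 0.
Substitute λ = y + (tr M)/3 = y + 0.666667 to remove the quadratic term: y³ + p·y + q = 0 with p = s − (tr M)²/3 = -19.333333 and q = −2(tr M)³/27 + (tr M)·s/3 − det M = 5.407407.
Three real roots ⇒ use the trigonometric (Viète) form: r = 2√(−p/3) = 5.077182, φ = arccos(3q/(p·r)) = arccos(-0.165265) = 1.736823 rad.
y_k = r·cos(φ/3 − 2πk/3) for k = 0, 1, 2 gives y = 4.249817, 0.280839, -4.530657.
λ_k = y_k + 0.666667 gives λ = 4.9165, 0.9475, -3.8640 (check: the sum is 2.0000 = tr M).

Hence λ_max = 4.9165 and λ_min = -3.8640.


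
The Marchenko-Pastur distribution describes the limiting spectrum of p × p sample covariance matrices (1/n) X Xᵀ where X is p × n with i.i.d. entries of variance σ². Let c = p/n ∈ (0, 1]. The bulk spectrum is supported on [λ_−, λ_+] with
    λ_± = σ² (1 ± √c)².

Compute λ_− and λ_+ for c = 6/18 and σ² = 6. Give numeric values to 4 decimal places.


c = 6/18 = 0.333333; √c = 0.577350.
λ_− = σ² (1 − √c)² = 6 · (1 − 0.577350)² = 6 · (0.422650)² = 1.071797.
λ_+ = σ² (1 + √c)² = 6 · (1 + 0.577350)² = 6 · (1.577350)² = 14.928203.

Rounded to 4 decimal places: λ_− ≈ 1.0718, λ_+ ≈ 14.9282.


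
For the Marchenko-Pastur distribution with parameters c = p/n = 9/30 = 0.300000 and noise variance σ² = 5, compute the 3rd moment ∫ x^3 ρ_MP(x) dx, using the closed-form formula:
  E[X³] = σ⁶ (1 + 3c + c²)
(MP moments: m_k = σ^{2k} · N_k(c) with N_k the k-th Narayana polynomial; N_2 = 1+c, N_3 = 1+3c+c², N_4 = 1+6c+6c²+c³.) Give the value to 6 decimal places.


E[X³] = σ⁶ (1 + 3c + c²) (third MP moment). With σ² = 5 (so σ⁶ = 125) and c = 9/30 = 0.300000: E[X³] = 125 · (1 + 3·0.300000 + (0.300000)²) = 125 · 1.990000.

So E[X^3] = 248.750000.


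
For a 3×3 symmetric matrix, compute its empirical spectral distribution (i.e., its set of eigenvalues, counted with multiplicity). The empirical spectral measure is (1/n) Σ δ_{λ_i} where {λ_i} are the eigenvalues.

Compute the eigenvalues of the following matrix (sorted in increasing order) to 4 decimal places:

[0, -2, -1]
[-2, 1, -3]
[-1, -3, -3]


Since M is real symmetric, all three eigenvalues are real; they are the roots of det(λI − M) = λ³ − (tr M) λ² + s λ − det M, where s is the sum of the principal 2×2 minors.
tr M = 0 + 1 + (-3) = -2.
s = (0·1 − (-2)²) + (0·(-3) − (-1)²) + (1·(-3) − (-3)²) = -4 + (-1) + (-12) = -17.
det M (expand along row 1) = 0·(-12) − (-2)·3 + (-1)·7 = -1.
Characteristic polynomial: λ³ + 2λ² − 17λ + 1 = 0.
Substitute λ = y + (tr M)/3 = y − 0.666667 to remove the quadratic term: y³ + p·y + q = 0 with p = s − (tr M)²/3 = -18.333333 and q = −2(tr M)³/27 + (tr M)·s/3 − det M = 12.925926.
Three real roots ⇒ use the trigonometric (Viète) form: r = 2√(−p/3) = 4.944132, φ = arccos(3q/(p·r)) = arccos(-0.427810) = 2.012865 rad.
y_k = r·cos(φ/3 − 2πk/3) for k = 0, 1, 2 gives y = 3.872384, 0.725915, -4.598299.
λ_k = y_k − 0.666667 gives λ = 3.2057, 0.0592, -5.2650 (check: the sum is -2.0000 = tr M).

Eigenvalues sorted in increasing order: [-5.2650, 0.0592, 3.2057].


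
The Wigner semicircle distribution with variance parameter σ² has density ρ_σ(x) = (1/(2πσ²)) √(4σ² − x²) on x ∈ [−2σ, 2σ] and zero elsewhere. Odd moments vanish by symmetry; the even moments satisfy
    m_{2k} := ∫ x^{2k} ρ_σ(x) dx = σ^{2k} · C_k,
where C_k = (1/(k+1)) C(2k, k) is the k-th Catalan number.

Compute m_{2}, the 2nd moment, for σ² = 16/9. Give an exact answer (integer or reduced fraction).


By the scaled semicircle moment identity, m_{2k} = σ^{2k} · C_k with k = 1.
C_1 = (1/(k+1)) · C(2k, k) = (1/2) · C(2, 1) = (1/2) · 2 = 1.
σ^{2k} = (σ²)^k = (16/9)^1 = 16/9.

Therefore m_{2} = σ^{2} · C_1 = (16/9) · 1 = 16/9.


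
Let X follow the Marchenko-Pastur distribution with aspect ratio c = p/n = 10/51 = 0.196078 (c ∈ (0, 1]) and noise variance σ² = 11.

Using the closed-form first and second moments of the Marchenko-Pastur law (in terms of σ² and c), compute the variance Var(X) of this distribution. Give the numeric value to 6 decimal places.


Recall the MP moments m_1 = E[X] = σ² and m_2 = E[X²] = σ⁴ (1 + c).
m_1 = E[X] = σ² = 11, so m_1² = 121.
m_2 = E[X²] = σ⁴ (1 + c) = 121 · (1 + 0.196078) = 121 · 1.196078 = 144.725490.
(Note m_2 − m_1² simplifies to c · σ⁴ = 0.196078 · 121.)

Var(X) = m_2 − m_1² = 144.725490 − 121 = 23.725490.


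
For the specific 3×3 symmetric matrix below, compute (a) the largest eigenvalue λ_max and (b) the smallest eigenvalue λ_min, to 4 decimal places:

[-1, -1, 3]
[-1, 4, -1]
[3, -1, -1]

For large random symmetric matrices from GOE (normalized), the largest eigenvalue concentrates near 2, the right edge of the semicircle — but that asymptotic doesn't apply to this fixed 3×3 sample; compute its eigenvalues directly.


Since M is real symmetric, all three eigenvalues are real; they are the roots of det(λI − M) = λ³ − (tr M) λ² + s λ − det M, where s is the sum of the principal 2×2 minors.
tr M = -1 + 4 + (-1) = 2.
s = ((-1)·4 − (-1)²) + ((-1)·(-1) − 3²) + (4·(-1) − (-1)²) = -5 + (-8) + (-5) = -18.
det M (expand along row 1) = (-1)·(-5) − (-1)·4 + 3·(-11) = -24.
Characteristic polynomial: λ³ − 2λ² − 18λ + 24 = 0.
Substitute λ = y + (tr M)/3 = y + 0.666667 to remove the quadratic term: y³ + p·y + q = 0 with p = s − (tr M)²/3 = -19.333333 and q = −2(tr M)³/27 + (tr M)·s/3 − det M = 11.407407.
Three real roots ⇒ use the trigonometric (Viète) form: r = 2√(−p/3) = 5.077182, φ = arccos(3q/(p·r)) = arccos(-0.348641) = 1.926917 rad.
y_k = r·cos(φ/3 − 2πk/3) for k = 0, 1, 2 gives y = 4.065384, 0.601283, -4.666667.
λ_k = y_k + 0.666667 gives λ = 4.7321, 1.2679, -4.0000 (check: the sum is 2.0000 = tr M).

Hence λ_max = 4.7321 and λ_min = -4.0000.


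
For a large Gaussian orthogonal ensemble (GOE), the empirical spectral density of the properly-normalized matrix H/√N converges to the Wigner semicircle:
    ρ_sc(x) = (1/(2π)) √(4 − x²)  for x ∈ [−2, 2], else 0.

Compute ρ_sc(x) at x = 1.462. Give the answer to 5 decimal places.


ρ_sc(x) = (1/(2π)) √(4 − x²). With x = 1.462:
  4 − x² = 4 − (1.462)² = 4 − 2.137444 = 1.862556.
  √(4 − x²) = 1.364755.
  1/(2π) = 0.159155.
  ρ_sc(1.462) = 0.159155 · 1.364755 = 0.217207.

Rounded to 5 decimal places: ρ_sc(1.462) ≈ 0.21721.


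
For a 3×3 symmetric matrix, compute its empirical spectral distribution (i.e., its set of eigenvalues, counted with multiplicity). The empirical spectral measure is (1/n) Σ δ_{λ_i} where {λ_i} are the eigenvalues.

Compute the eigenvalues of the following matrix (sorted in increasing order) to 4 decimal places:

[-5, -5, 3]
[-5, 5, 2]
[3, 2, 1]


Since M is real symmetric, all three eigenvalues are real; they are the roots of det(λI − M) = λ³ − (tr M) λ² + s λ − det M, where s is the sum of the principal 2×2 minors.
tr M = -5 + 5 + 1 = 1.
s = ((-5)·5 − (-5)²) + ((-5)·1 − 3²) + (5·1 − 2²) = -50 + (-14) + 1 = -63.
det M (expand along row 1) = (-5)·1 − (-5)·(-11) + 3·(-25) = -135.
Characteristic polynomial: λ³ − λ² − 63λ + 135 = 0.
Substitute λ = y + (tr M)/3 = y + 0.333333 to remove the quadratic term: y³ + p·y + q = 0 with p = s − (tr M)²/3 = -63.333333 and q = −2(tr M)³/27 + (tr M)·s/3 − det M = 113.925926.
Three real roots ⇒ use the trigonometric (Viète) form: r = 2√(−p/3) = 9.189366, φ = arccos(3q/(p·r)) = arccos(-0.587254) = 2.198458 rad.
y_k = r·cos(φ/3 − 2πk/3) for k = 0, 1, 2 gives y = 6.830375, 1.908609, -8.738985.
λ_k = y_k + 0.333333 gives λ = 7.1637, 2.2419, -8.4057 (check: the sum is 1.0000 = tr M).

Eigenvalues sorted in increasing order: [-8.4057, 2.2419, 7.1637].


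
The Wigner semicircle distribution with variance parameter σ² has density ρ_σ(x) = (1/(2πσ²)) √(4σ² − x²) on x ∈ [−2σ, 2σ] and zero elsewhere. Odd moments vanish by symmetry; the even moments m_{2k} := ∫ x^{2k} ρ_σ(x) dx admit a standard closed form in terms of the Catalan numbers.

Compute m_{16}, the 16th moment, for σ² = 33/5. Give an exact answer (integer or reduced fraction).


By the scaled semicircle moment identity, m_{2k} = σ^{2k} · C_k with k = 8.
C_8 = (1/(k+1)) · C(2k, k) = (1/9) · C(16, 8) = (1/9) · 12870 = 1430.
σ^{2k} = (σ²)^k = (33/5)^8 = 1406408618241/390625.

Therefore m_{16} = σ^{16} · C_8 = (1406408618241/390625) · 1430 = 402232864816926/78125.


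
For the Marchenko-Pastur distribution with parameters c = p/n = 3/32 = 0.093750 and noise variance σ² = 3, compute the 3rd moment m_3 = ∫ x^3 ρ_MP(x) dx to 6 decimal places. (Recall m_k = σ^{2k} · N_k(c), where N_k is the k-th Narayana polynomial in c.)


E[X³] = σ⁶ (1 + 3c + c²) (third MP moment). With σ² = 3 (so σ⁶ = 27) and c = 3/32 = 0.093750: E[X³] = 27 · (1 + 3·0.093750 + (0.093750)²) = 27 · 1.290039.

So E[X^3] = 34.831055.


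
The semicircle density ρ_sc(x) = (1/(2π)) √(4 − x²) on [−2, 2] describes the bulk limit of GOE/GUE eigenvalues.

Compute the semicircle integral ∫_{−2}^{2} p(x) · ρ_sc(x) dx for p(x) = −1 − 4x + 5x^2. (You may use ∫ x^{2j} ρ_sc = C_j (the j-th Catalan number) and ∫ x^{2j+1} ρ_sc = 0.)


Write p(x) = Σ a_i x^i, split into monomials and integrate each against ρ_sc separately.
Using ∫ x^{2j} ρ_sc = C_j = (1/(j+1)) C(2j, j) (Catalan numbers) and ∫ x^{2j+1} ρ_sc = 0 (odd monomials vanish by symmetry):
  i = 0 (even): a_0 · C_{0} = -1 · 1 = -1
  i = 1 (odd): ∫ x^1 ρ_sc = 0 (vanishes)
  i = 2 (even): a_2 · C_{1} = 5 · 1 = 5

Summing the contributions: ∫_{−2}^{2} p(x) ρ_sc(x) dx = (-1) + 5 = 4.


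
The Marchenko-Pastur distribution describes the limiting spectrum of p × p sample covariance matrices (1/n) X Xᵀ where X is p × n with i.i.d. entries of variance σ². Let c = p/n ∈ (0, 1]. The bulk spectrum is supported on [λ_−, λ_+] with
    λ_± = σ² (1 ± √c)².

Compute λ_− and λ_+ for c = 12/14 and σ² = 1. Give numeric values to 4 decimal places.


c = 12/14 = 0.857143; √c = 0.925820.
λ_− = σ² (1 − √c)² = 1 · (1 − 0.925820)² = 1 · (0.074180)² = 0.005503.
λ_+ = σ² (1 + √c)² = 1 · (1 + 0.925820)² = 1 · (1.925820)² = 3.708783.

Rounded to 4 decimal places: λ_− ≈ 0.0055, λ_+ ≈ 3.7088.


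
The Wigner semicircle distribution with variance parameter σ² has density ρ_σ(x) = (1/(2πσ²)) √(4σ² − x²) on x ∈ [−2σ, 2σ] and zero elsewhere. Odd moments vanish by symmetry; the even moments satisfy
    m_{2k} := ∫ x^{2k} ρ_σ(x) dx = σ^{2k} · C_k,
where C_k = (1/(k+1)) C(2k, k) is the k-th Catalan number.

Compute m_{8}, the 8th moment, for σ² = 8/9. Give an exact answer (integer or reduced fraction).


By the scaled semicircle moment identity, m_{2k} = σ^{2k} · C_k with k = 4.
C_4 = (1/(k+1)) · C(2k, k) = (1/5) · C(8, 4) = (1/5) · 70 = 14.
σ^{2k} = (σ²)^k = (8/9)^4 = 4096/6561.

Therefore m_{8} = σ^{8} · C_4 = (4096/6561) · 14 = 57344/6561.


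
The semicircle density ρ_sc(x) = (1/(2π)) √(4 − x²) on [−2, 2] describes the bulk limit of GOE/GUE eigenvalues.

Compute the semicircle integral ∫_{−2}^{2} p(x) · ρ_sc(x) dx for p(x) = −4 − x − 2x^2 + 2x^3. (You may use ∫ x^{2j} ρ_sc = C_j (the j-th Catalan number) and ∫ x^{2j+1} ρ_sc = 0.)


Write p(x) = Σ a_i x^i, split into monomials and integrate each against ρ_sc separately.
Using ∫ x^{2j} ρ_sc = C_j = (1/(j+1)) C(2j, j) (Catalan numbers) and ∫ x^{2j+1} ρ_sc = 0 (odd monomials vanish by symmetry):
  i = 0 (even): a_0 · C_{0} = -4 · 1 = -4
  i = 1 (odd): ∫ x^1 ρ_sc = 0 (vanishes)
  i = 2 (even): a_2 · C_{1} = -2 · 1 = -2
  i = 3 (odd): ∫ x^3 ρ_sc = 0 (vanishes)

Summing the contributions: ∫_{−2}^{2} p(x) ρ_sc(x) dx = (-4) + (-2) = -6.


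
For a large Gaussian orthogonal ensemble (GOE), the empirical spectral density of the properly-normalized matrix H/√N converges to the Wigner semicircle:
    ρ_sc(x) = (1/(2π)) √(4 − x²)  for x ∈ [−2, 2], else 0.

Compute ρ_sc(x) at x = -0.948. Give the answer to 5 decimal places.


ρ_sc(x) = (1/(2π)) √(4 − x²). With x = -0.948:
  4 − x² = 4 − (-0.948)² = 4 − 0.898704 = 3.101296.
  √(4 − x²) = 1.761050.
  1/(2π) = 0.159155.
  ρ_sc(-0.948) = 0.159155 · 1.761050 = 0.280280.

Rounded to 5 decimal places: ρ_sc(-0.948) ≈ 0.28028.


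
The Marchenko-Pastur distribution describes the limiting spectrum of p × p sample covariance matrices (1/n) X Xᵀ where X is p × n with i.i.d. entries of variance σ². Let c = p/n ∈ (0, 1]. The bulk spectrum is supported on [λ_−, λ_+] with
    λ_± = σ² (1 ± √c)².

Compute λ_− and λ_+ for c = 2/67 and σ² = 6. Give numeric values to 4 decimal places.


c = 2/67 = 0.029851; √c = 0.172774.
λ_− = σ² (1 − √c)² = 6 · (1 − 0.172774)² = 6 · (0.827226)² = 4.105820.
λ_+ = σ² (1 + √c)² = 6 · (1 + 0.172774)² = 6 · (1.172774)² = 8.252389.

Rounded to 4 decimal places: λ_− ≈ 4.1058, λ_+ ≈ 8.2524.


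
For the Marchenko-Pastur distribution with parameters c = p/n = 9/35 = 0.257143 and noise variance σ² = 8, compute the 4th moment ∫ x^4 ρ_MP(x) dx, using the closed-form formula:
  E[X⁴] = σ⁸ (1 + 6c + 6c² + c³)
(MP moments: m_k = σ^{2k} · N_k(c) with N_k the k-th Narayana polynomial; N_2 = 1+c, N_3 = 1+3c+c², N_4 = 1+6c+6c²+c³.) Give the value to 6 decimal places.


E[X⁴] = σ⁸ (1 + 6c + 6c² + c³) (fourth MP moment). With σ² = 8 (so σ⁸ = 4096) and c = 9/35 = 0.257143: E[X⁴] = 4096 · (1 + 6·0.257143 + 6·(0.257143)² + (0.257143)³) = 4096 · 2.956595.

So E[X^4] = 12110.212105.


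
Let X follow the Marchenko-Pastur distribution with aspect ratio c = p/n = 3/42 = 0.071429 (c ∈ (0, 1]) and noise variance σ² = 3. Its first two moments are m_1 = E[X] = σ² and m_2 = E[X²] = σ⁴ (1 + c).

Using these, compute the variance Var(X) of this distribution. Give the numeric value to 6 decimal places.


m_1 = E[X] = σ² = 3, so m_1² = 9.
m_2 = E[X²] = σ⁴ (1 + c) = 9 · (1 + 0.071429) = 9 · 1.071429 = 9.642857.
(Note m_2 − m_1² simplifies to c · σ⁴ = 0.071429 · 9.)

Var(X) = m_2 − m_1² = 9.642857 − 9 = 0.642857.


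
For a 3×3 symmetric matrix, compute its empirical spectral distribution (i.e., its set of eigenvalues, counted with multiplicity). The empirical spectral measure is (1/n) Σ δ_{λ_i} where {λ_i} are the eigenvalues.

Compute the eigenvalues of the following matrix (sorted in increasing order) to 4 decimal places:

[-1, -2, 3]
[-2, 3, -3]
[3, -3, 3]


Since M is real symmetric, all three eigenvalues are real; they are the roots of det(λI − M) = λ³ − (tr M) λ² + s λ − det M, where s is the sum of the principal 2×2 minors.
tr M = -1 + 3 + 3 = 5.
s = ((-1)·3 − (-2)²) + ((-1)·3 − 3²) + (3·3 − (-3)²) = -7 + (-12) + 0 = -19.
det M (expand along row 1) = (-1)·0 − (-2)·3 + 3·(-3) = -3.
Characteristic polynomial: λ³ − 5λ² − 19λ + 3 = 0.
Substitute λ = y + (tr M)/3 = y + 1.666667 to remove the quadratic term: y³ + p·y + q = 0 with p = s − (tr M)²/3 = -27.333333 and q = −2(tr M)³/27 + (tr M)·s/3 − det M = -37.925926.
Three real roots ⇒ use the trigonometric (Viète) form: r = 2√(−p/3) = 6.036923, φ = arccos(3q/(p·r)) = arccos(0.689524) = 0.809965 rad.
y_k = r·cos(φ/3 − 2πk/3) for k = 0, 1, 2 gives y = 5.818230, -1.514667, -4.303563.
λ_k = y_k + 1.666667 gives λ = 7.4849, 0.1520, -2.6369 (check: the sum is 5.0000 = tr M).

Eigenvalues sorted in increasing order: [-2.6369, 0.1520, 7.4849].


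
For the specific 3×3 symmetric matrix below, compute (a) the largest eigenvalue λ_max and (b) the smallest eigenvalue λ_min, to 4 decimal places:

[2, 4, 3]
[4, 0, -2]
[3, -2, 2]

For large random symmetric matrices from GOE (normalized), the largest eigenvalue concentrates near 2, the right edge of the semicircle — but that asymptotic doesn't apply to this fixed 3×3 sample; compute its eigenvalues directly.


Since M is real symmetric, all three eigenvalues are real; they are the roots of det(λI − M) = λ³ − (tr M) λ² + s λ − det M, where s is the sum of the principal 2×2 minors.
tr M = 2 + 0 + 2 = 4.
s = (2·0 − 4²) + (2·2 − 3²) + (0·2 − (-2)²) = -16 + (-5) + (-4) = -25.
det M (expand along row 1) = 2·(-4) − 4·14 + 3·(-8) = -88.
Characteristic polynomial: λ³ − 4λ² − 25λ + 88 = 0.
Substitute λ = y + (tr M)/3 = y + 1.333333 to remove the quadratic term: y³ + p·y + q = 0 with p = s − (tr M)²/3 = -30.333333 and q = −2(tr M)³/27 + (tr M)·s/3 − det M = 49.925926.
Three real roots ⇒ use the trigonometric (Viète) form: r = 2√(−p/3) = 6.359595, φ = arccos(3q/(p·r)) = arccos(-0.776422) = 2.459765 rad.
y_k = r·cos(φ/3 − 2πk/3) for k = 0, 1, 2 gives y = 4.339015, 1.857035, -6.196050.
λ_k = y_k + 1.333333 gives λ = 5.6723, 3.1904, -4.8627 (check: the sum is 4.0000 = tr M).

Hence λ_max = 5.6723 and λ_min = -4.8627.
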